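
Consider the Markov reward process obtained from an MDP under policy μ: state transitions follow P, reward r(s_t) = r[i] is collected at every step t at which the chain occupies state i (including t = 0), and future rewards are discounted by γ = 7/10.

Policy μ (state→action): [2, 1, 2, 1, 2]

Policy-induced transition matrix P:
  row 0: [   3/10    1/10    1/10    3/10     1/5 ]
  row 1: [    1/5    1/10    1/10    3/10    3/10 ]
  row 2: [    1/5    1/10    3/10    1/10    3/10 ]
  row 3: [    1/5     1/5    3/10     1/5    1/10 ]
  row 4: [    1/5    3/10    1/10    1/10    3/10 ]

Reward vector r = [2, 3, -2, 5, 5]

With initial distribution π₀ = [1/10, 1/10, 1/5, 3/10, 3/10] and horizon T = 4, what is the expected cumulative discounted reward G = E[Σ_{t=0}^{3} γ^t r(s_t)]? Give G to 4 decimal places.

G = 7.2340

t=0: π = [0.1000, 0.1000, 0.2000, 0.3000, 0.3000], E[r] = 3.1000, γ^t·E[r] = 3.100000, running G = 3.100000
t=1: π = [0.2100, 0.1900, 0.2000, 0.1700, 0.2300], E[r] = 2.5900, γ^t·E[r] = 1.813000, running G = 4.913000
t=2: π = [0.2210, 0.1630, 0.1740, 0.1970, 0.2450], E[r] = 2.7930, γ^t·E[r] = 1.368570, running G = 6.281570
t=3: π = [0.2221, 0.1687, 0.1742, 0.1965, 0.2385], E[r] = 2.7769, γ^t·E[r] = 0.952477, running G = 7.234047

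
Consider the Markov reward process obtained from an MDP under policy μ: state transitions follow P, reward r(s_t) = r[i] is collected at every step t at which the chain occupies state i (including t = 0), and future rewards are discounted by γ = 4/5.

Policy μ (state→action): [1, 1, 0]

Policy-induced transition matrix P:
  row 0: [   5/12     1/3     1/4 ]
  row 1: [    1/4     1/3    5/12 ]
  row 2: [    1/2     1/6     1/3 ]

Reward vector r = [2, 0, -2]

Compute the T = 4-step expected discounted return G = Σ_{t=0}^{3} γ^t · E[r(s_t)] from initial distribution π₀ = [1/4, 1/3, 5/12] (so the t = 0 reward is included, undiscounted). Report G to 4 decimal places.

t=0: π = [0.2500, 0.3333, 0.4167], E[r] = -0.3333, γ^t·E[r] = -0.333333, running G = -0.333333
t=1: π = [0.3958, 0.2639, 0.3403], E[r] = 0.1111, γ^t·E[r] = 0.088889, running G = -0.244444
t=2: π = [0.4010, 0.2766, 0.3223], E[r] = 0.1574, γ^t·E[r] = 0.100741, running G = -0.143704
t=3: π = [0.3974, 0.2796, 0.3230], E[r] = 0.1489, γ^t·E[r] = 0.076247, running G = -0.067457

G = -0.0675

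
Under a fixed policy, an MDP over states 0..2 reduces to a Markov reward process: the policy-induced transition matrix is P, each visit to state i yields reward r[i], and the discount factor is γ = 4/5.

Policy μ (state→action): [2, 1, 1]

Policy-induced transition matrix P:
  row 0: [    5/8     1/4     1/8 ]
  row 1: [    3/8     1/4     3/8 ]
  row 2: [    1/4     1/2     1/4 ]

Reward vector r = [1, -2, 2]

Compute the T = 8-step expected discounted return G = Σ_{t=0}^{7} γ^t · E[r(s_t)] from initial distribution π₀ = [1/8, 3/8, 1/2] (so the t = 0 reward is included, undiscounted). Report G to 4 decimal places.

G = 1.2099

t=0: π = [0.1250, 0.3750, 0.5000], E[r] = 0.3750, γ^t·E[r] = 0.375000, running G = 0.375000
t=1: π = [0.3438, 0.3750, 0.2813], E[r] = 0.1563, γ^t·E[r] = 0.125000, running G = 0.500000
t=2: π = [0.4258, 0.3203, 0.2539], E[r] = 0.2930, γ^t·E[r] = 0.187500, running G = 0.687500
t=3: π = [0.4497, 0.3135, 0.2368], E[r] = 0.2964, γ^t·E[r] = 0.151750, running G = 0.839250
t=4: π = [0.4578, 0.3092, 0.2330], E[r] = 0.3054, γ^t·E[r] = 0.125075, running G = 0.964325
t=5: π = [0.4603, 0.3082, 0.2314], E[r] = 0.3067, γ^t·E[r] = 0.100498, running G = 1.064823
t=6: π = [0.4612, 0.3079, 0.2310], E[r] = 0.3074, γ^t·E[r] = 0.080589, running G = 1.145411
t=7: π = [0.4614, 0.3077, 0.2308], E[r] = 0.3076, γ^t·E[r] = 0.064508, running G = 1.209919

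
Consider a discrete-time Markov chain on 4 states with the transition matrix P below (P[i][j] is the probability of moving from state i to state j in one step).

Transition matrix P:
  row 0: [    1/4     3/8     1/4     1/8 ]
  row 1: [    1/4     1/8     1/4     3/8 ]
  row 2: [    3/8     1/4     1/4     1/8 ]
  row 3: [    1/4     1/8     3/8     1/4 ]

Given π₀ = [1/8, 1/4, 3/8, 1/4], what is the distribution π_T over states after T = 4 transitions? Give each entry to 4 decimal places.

t=0: π = [0.1250, 0.2500, 0.3750, 0.2500]
t=1: π = [0.2969, 0.2031, 0.2813, 0.2188]
t=2: π = [0.2852, 0.2344, 0.2773, 0.2031]
t=3: π = [0.2847, 0.2310, 0.2754, 0.2090]
t=4: π = [0.2844, 0.2306, 0.2761, 0.2089]

π = [0.2844, 0.2306, 0.2761, 0.2089]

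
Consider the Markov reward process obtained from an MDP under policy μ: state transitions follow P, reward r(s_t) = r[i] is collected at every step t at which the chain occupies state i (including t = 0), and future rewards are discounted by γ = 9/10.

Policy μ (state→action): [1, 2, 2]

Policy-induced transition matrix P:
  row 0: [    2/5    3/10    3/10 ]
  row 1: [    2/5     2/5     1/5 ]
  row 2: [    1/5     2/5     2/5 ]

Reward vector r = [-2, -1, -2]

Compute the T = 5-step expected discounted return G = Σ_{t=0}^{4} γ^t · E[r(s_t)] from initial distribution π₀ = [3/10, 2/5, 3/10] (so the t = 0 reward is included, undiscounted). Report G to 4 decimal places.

t=0: π = [0.3000, 0.4000, 0.3000], E[r] = -1.6000, γ^t·E[r] = -1.600000, running G = -1.600000
t=1: π = [0.3400, 0.3700, 0.2900], E[r] = -1.6300, γ^t·E[r] = -1.467000, running G = -3.067000
t=2: π = [0.3420, 0.3660, 0.2920], E[r] = -1.6340, γ^t·E[r] = -1.323540, running G = -4.390540
t=3: π = [0.3416, 0.3658, 0.2926], E[r] = -1.6342, γ^t·E[r] = -1.191332, running G = -5.581872
t=4: π = [0.3415, 0.3658, 0.2927], E[r] = -1.6342, γ^t·E[r] = -1.072172, running G = -6.654044

G = -6.6540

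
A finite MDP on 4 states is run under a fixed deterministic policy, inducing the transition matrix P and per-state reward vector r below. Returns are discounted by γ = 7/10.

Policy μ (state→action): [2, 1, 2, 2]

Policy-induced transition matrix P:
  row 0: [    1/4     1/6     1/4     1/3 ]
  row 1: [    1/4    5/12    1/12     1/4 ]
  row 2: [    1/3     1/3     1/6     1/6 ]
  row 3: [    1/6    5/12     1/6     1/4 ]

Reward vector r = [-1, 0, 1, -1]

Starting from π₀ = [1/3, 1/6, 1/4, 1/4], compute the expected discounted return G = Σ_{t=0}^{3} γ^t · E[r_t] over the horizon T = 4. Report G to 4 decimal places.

t=0: π = [0.3333, 0.1667, 0.2500, 0.2500], E[r] = -0.3333, γ^t·E[r] = -0.333333, running G = -0.333333
t=1: π = [0.2500, 0.3125, 0.1806, 0.2569], E[r] = -0.3264, γ^t·E[r] = -0.228472, running G = -0.561806
t=2: π = [0.2436, 0.3391, 0.1615, 0.2558], E[r] = -0.3380, γ^t·E[r] = -0.165602, running G = -0.727407
t=3: π = [0.2421, 0.3423, 0.1587, 0.2568], E[r] = -0.3403, γ^t·E[r] = -0.116715, running G = -0.844123

G = -0.8441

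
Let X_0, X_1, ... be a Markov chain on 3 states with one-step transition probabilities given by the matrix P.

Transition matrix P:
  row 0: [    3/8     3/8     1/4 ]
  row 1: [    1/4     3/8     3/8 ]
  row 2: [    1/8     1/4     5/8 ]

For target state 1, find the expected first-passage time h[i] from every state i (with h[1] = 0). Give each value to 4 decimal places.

First-step conditioning: h[1] = 0; for i ≠ 1, h[i] = 1 + Σ_k P[i][k]·h[k].
  h[0] = 1 + 3/8·h[0] + 1/4·h[2]
  h[2] = 1 + 1/8·h[0] + 5/8·h[2]
Solving the 2×2 linear system over states ≠ 1 gives exactly h = [40/13, 0, 48/13] (h[1] = 0 is the target).

h = [3.0769, 0.0000, 3.6923]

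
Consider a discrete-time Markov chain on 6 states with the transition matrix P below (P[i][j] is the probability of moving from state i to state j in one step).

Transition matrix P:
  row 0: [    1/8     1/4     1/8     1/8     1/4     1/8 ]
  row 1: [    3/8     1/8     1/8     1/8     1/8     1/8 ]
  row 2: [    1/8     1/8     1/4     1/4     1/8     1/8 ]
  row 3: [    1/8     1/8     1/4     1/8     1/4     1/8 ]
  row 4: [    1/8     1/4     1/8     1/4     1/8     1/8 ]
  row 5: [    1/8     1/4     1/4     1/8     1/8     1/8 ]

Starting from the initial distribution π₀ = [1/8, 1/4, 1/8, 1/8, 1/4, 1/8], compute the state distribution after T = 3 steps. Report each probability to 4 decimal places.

π = [0.1709, 0.1833, 0.1843, 0.1692, 0.1672, 0.1250]

t=0: π = [0.1250, 0.2500, 0.1250, 0.1250, 0.2500, 0.1250]
t=1: π = [0.1875, 0.1875, 0.1719, 0.1719, 0.1563, 0.1250]
t=2: π = [0.1719, 0.1836, 0.1836, 0.1660, 0.1699, 0.1250]
t=3: π = [0.1709, 0.1833, 0.1843, 0.1692, 0.1672, 0.1250]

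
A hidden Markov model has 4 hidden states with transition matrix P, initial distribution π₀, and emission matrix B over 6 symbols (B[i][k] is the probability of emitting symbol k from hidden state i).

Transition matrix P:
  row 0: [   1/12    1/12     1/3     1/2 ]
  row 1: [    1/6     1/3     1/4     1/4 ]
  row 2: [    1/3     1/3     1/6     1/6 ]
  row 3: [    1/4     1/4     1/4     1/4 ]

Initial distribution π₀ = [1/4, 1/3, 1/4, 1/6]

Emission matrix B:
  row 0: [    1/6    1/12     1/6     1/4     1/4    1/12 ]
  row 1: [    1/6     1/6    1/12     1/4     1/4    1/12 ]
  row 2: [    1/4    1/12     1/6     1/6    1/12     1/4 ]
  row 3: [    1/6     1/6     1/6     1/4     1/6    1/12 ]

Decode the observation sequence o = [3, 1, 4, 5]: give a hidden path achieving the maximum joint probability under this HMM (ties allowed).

path = [0, 3, 0, 2]

t=0: δ = [6.250e-02, 8.333e-02, 4.167e-02, 4.167e-02]  (obs o_0=3)
t=1: δ = [1.157e-03, 4.630e-03, 1.736e-03, 5.208e-03]  ψ = [1, 1, 0, 0]  (obs o_1=1)
t=2: δ = [3.255e-04, 3.858e-04, 1.085e-04, 2.170e-04]  ψ = [3, 1, 3, 3]  (obs o_2=4)
t=3: δ = [5.358e-06, 1.072e-05, 2.713e-05, 1.356e-05]  ψ = [1, 1, 0, 0]  (obs o_3=5)
backtrack: best end state = 2; path = [0, 3, 0, 2]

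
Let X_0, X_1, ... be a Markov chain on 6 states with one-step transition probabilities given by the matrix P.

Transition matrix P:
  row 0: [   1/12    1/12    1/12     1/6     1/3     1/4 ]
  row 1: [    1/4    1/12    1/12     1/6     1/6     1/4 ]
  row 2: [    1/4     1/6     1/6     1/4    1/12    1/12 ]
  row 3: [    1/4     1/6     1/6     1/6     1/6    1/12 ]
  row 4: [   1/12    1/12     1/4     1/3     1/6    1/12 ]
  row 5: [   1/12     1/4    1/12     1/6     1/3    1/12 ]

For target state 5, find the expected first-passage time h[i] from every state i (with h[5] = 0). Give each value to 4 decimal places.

h = [6.4436, 6.2461, 7.3591, 7.3798, 7.6286, 0.0000]

First-step conditioning: h[5] = 0; for i ≠ 5, h[i] = 1 + Σ_k P[i][k]·h[k].
  h[0] = 1 + 1/12·h[0] + 1/12·h[1] + 1/12·h[2] + 1/6·h[3] + 1/3·h[4]
  h[1] = 1 + 1/4·h[0] + 1/12·h[1] + 1/12·h[2] + 1/6·h[3] + 1/6·h[4]
  h[2] = 1 + 1/4·h[0] + 1/6·h[1] + 1/6·h[2] + 1/4·h[3] + 1/12·h[4]
  h[3] = 1 + 1/4·h[0] + 1/6·h[1] + 1/6·h[2] + 1/6·h[3] + 1/6·h[4]
  h[4] = 1 + 1/12·h[0] + 1/12·h[1] + 1/4·h[2] + 1/3·h[3] + 1/6·h[4]
Solving the 5×5 linear system over states ≠ 5 gives exactly h = [70860/10997, 68688/10997, 80928/10997, 81156/10997, 83892/10997, 0] (h[5] = 0 is the target).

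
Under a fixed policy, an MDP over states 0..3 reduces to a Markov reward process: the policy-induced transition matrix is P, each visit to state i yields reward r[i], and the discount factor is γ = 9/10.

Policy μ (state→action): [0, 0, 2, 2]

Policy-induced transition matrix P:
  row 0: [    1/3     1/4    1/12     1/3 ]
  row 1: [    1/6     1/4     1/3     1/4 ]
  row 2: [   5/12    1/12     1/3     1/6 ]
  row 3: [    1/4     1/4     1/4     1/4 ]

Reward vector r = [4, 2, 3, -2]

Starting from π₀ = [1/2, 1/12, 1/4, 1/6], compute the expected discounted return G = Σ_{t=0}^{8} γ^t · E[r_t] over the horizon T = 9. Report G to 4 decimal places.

t=0: π = [0.5000, 0.0833, 0.2500, 0.1667], E[r] = 2.5833, γ^t·E[r] = 2.583333, running G = 2.583333
t=1: π = [0.3264, 0.2083, 0.1944, 0.2708], E[r] = 1.7639, γ^t·E[r] = 1.587500, running G = 4.170833
t=2: π = [0.2922, 0.2176, 0.2292, 0.2610], E[r] = 1.7697, γ^t·E[r] = 1.433438, running G = 5.604271
t=3: π = [0.2944, 0.2118, 0.2385, 0.2553], E[r] = 1.8063, γ^t·E[r] = 1.316813, running G = 6.921083
t=4: π = [0.2966, 0.2102, 0.2385, 0.2547], E[r] = 1.8131, γ^t·E[r] = 1.189577, running G = 8.110660
t=5: π = [0.2969, 0.2103, 0.2380, 0.2548], E[r] = 1.8124, γ^t·E[r] = 1.070230, running G = 9.180890
t=6: π = [0.2969, 0.2103, 0.2379, 0.2549], E[r] = 1.8120, γ^t·E[r] = 0.962951, running G = 10.143841
t=7: π = [0.2969, 0.2104, 0.2379, 0.2549], E[r] = 1.8119, γ^t·E[r] = 0.866629, running G = 11.010470
t=8: π = [0.2969, 0.2104, 0.2379, 0.2549], E[r] = 1.8119, γ^t·E[r] = 0.779973, running G = 11.790442

G = 11.7904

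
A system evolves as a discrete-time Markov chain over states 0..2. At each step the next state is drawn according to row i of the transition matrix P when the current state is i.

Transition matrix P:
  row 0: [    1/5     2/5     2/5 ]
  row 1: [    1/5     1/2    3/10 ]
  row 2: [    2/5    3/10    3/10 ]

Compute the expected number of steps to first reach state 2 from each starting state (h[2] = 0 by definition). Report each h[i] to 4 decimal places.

h = [2.8125, 3.1250, 0.0000]

First-step conditioning: h[2] = 0; for i ≠ 2, h[i] = 1 + Σ_k P[i][k]·h[k].
  h[0] = 1 + 1/5·h[0] + 2/5·h[1]
  h[1] = 1 + 1/5·h[0] + 1/2·h[1]
Solving the 2×2 linear system over states ≠ 2 gives exactly h = [45/16, 25/8, 0] (h[2] = 0 is the target).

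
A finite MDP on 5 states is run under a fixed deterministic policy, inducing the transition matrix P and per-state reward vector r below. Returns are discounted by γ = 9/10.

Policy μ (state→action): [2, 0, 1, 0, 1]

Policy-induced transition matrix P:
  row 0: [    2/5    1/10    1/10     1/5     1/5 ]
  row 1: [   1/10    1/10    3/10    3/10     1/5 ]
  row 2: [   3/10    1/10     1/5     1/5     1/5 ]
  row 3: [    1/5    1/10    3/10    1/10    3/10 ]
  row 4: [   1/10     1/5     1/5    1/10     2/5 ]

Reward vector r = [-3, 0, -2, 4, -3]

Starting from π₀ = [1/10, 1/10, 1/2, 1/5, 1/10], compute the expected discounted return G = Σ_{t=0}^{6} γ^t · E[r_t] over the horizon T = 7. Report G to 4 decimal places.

t=0: π = [0.1000, 0.1000, 0.5000, 0.2000, 0.1000], E[r] = -0.8000, γ^t·E[r] = -0.800000, running G = -0.800000
t=1: π = [0.2500, 0.1100, 0.2200, 0.1800, 0.2400], E[r] = -1.1900, γ^t·E[r] = -1.071000, running G = -1.871000
t=2: π = [0.2370, 0.1240, 0.2040, 0.1690, 0.2660], E[r] = -1.2410, γ^t·E[r] = -1.005210, running G = -2.876210
t=3: π = [0.2288, 0.1266, 0.2056, 0.1689, 0.2701], E[r] = -1.2323, γ^t·E[r] = -0.898347, running G = -3.774557
t=4: π = [0.2267, 0.1270, 0.2067, 0.1688, 0.2709], E[r] = -1.2310, γ^t·E[r] = -0.807646, running G = -4.582203
t=5: π = [0.2262, 0.1271, 0.2069, 0.1687, 0.2711], E[r] = -1.2307, γ^t·E[r] = -0.726702, running G = -5.308905
t=6: π = [0.2261, 0.1271, 0.2070, 0.1687, 0.2711], E[r] = -1.2306, γ^t·E[r] = -0.653997, running G = -5.962902

G = -5.9629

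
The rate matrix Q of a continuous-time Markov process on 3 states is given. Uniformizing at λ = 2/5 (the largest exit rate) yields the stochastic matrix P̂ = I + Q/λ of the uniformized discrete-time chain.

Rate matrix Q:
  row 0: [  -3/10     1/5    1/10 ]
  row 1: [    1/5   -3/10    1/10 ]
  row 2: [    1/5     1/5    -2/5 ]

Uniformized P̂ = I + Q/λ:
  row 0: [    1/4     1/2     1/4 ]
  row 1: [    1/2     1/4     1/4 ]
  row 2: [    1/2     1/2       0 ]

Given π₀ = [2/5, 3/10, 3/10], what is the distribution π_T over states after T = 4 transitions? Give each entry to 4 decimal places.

t=0: π = [0.4000, 0.3000, 0.3000]
t=1: π = [0.4000, 0.4250, 0.1750]
t=2: π = [0.4000, 0.3938, 0.2063]
t=3: π = [0.4000, 0.4016, 0.1984]
t=4: π = [0.4000, 0.3996, 0.2004]

π = [0.4000, 0.3996, 0.2004]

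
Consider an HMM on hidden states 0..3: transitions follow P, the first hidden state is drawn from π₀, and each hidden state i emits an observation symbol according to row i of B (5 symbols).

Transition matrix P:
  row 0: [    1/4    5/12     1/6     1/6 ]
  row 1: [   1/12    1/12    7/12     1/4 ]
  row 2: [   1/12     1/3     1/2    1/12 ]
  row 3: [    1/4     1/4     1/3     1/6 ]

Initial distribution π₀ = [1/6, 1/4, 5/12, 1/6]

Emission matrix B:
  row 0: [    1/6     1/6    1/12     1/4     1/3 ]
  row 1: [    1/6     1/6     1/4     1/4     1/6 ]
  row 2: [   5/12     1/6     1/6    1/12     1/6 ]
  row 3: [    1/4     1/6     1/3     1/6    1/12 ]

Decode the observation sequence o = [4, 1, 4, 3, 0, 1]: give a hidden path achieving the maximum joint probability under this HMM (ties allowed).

path = [2, 2, 2, 1, 2, 2]

t=0: δ = [5.556e-02, 4.167e-02, 6.944e-02, 1.389e-02]  (obs o_0=4)
t=1: δ = [2.315e-03, 3.858e-03, 5.787e-03, 1.736e-03]  ψ = [0, 0, 2, 1]  (obs o_1=1)
t=2: δ = [1.929e-04, 3.215e-04, 4.823e-04, 8.038e-05]  ψ = [0, 2, 2, 1]  (obs o_2=4)
t=3: δ = [1.206e-05, 4.019e-05, 2.009e-05, 1.340e-05]  ψ = [0, 2, 2, 1]  (obs o_3=3)
t=4: δ = [5.582e-07, 1.116e-06, 9.768e-06, 2.512e-06]  ψ = [1, 2, 1, 1]  (obs o_4=0)
t=5: δ = [1.357e-07, 5.427e-07, 8.140e-07, 1.357e-07]  ψ = [2, 2, 2, 2]  (obs o_5=1)
backtrack: best end state = 2; path = [2, 2, 2, 1, 2, 2]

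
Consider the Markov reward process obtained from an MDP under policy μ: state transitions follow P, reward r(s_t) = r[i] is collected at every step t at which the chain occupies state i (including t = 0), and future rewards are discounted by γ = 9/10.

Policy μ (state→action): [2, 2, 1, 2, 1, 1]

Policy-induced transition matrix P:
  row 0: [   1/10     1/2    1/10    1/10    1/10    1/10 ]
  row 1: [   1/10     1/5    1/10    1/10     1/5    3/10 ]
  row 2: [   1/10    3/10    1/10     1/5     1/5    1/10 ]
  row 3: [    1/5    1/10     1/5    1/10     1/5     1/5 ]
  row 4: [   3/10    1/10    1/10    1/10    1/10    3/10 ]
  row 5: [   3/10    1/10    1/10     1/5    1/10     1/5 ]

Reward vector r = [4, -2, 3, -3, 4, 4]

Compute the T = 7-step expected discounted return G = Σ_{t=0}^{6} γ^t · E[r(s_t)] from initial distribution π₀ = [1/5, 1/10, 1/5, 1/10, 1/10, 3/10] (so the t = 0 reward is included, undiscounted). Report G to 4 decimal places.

t=0: π = [0.2000, 0.1000, 0.2000, 0.1000, 0.1000, 0.3000], E[r] = 2.5000, γ^t·E[r] = 2.500000, running G = 2.500000
t=1: π = [0.1900, 0.2300, 0.1100, 0.1500, 0.1400, 0.1800], E[r] = 1.4600, γ^t·E[r] = 1.314000, running G = 3.814000
t=2: π = [0.1790, 0.2210, 0.1150, 0.1290, 0.1490, 0.2070], E[r] = 1.6560, γ^t·E[r] = 1.341360, running G = 5.155360
t=3: π = [0.1841, 0.2167, 0.1129, 0.1322, 0.1465, 0.2076], E[r] = 1.6615, γ^t·E[r] = 1.211234, running G = 6.366594
t=4: π = [0.1840, 0.2179, 0.1132, 0.1321, 0.1462, 0.2066], E[r] = 1.6551, γ^t·E[r] = 1.085905, running G = 7.452498
t=5: π = [0.1838, 0.2180, 0.1132, 0.1320, 0.1463, 0.2067], E[r] = 1.6546, γ^t·E[r] = 0.977032, running G = 8.429530
t=6: π = [0.1838, 0.2180, 0.1132, 0.1320, 0.1463, 0.2067], E[r] = 1.6552, γ^t·E[r] = 0.879625, running G = 9.309156

G = 9.3092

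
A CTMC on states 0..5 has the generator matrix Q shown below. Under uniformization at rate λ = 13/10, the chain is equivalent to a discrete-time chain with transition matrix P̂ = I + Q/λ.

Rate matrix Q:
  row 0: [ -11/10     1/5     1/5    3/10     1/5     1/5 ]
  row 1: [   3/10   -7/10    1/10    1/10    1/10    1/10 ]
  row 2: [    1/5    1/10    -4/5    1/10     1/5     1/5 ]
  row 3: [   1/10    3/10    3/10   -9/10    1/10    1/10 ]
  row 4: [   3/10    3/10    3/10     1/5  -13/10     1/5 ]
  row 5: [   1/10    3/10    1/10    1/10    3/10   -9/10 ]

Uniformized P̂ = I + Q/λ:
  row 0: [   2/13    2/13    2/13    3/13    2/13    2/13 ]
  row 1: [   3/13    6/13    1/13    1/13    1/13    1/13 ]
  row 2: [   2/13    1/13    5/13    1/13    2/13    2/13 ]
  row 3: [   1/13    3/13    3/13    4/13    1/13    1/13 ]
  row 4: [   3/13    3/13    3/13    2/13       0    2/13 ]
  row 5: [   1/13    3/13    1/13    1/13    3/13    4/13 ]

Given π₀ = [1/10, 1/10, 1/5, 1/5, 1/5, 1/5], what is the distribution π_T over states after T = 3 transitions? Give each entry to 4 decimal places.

π = [0.1587, 0.2438, 0.1890, 0.1432, 0.1176, 0.1477]

t=0: π = [0.1000, 0.1000, 0.2000, 0.2000, 0.2000, 0.2000]
t=1: π = [0.1462, 0.2154, 0.2077, 0.1538, 0.1154, 0.1615]
t=2: π = [0.1550, 0.2373, 0.1935, 0.1438, 0.1201, 0.1503]
t=3: π = [0.1587, 0.2438, 0.1890, 0.1432, 0.1176, 0.1477]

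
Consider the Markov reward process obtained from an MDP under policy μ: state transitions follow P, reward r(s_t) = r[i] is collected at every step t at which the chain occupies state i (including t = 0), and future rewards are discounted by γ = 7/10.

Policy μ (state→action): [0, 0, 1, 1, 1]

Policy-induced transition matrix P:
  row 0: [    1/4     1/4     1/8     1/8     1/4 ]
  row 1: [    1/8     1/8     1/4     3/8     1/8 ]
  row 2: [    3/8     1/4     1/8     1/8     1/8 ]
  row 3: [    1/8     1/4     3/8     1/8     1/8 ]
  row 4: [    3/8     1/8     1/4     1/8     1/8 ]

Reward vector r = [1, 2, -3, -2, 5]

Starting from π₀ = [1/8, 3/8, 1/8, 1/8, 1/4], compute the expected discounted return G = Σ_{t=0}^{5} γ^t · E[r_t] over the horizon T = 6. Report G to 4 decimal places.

t=0: π = [0.1250, 0.3750, 0.1250, 0.1250, 0.2500], E[r] = 1.5000, γ^t·E[r] = 1.500000, running G = 1.500000
t=1: π = [0.2344, 0.1719, 0.2344, 0.2188, 0.1406], E[r] = 0.1406, γ^t·E[r] = 0.098438, running G = 1.598438
t=2: π = [0.2480, 0.2109, 0.2188, 0.1680, 0.1543], E[r] = 0.4492, γ^t·E[r] = 0.220117, running G = 1.818555
t=3: π = [0.2493, 0.2043, 0.2126, 0.1777, 0.1560], E[r] = 0.4446, γ^t·E[r] = 0.152491, running G = 1.971046
t=4: π = [0.2483, 0.2050, 0.2145, 0.1761, 0.1562], E[r] = 0.4434, γ^t·E[r] = 0.106465, running G = 2.077511
t=5: π = [0.2487, 0.2049, 0.2142, 0.1762, 0.1560], E[r] = 0.4437, γ^t·E[r] = 0.074566, running G = 2.152077

G = 2.1521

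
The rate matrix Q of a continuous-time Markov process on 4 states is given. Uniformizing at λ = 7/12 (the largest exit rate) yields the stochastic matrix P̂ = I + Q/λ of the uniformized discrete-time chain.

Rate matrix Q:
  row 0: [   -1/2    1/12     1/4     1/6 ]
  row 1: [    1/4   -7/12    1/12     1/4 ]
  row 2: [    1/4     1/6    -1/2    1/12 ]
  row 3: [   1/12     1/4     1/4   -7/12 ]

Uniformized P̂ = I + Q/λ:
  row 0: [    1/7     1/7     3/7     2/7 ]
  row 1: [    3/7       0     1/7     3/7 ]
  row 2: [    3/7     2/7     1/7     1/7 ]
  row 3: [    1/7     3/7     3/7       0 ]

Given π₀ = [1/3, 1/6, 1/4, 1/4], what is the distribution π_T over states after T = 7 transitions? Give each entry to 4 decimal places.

t=0: π = [0.3333, 0.1667, 0.2500, 0.2500]
t=1: π = [0.2619, 0.2262, 0.3095, 0.2024]
t=2: π = [0.2959, 0.2126, 0.2755, 0.2160]
t=3: π = [0.2823, 0.2136, 0.2891, 0.2150]
t=4: π = [0.2865, 0.2151, 0.2850, 0.2135]
t=5: π = [0.2857, 0.2138, 0.2857, 0.2147]
t=6: π = [0.2856, 0.2145, 0.2858, 0.2141]
t=7: π = [0.2858, 0.2142, 0.2856, 0.2143]

π = [0.2858, 0.2142, 0.2856, 0.2143]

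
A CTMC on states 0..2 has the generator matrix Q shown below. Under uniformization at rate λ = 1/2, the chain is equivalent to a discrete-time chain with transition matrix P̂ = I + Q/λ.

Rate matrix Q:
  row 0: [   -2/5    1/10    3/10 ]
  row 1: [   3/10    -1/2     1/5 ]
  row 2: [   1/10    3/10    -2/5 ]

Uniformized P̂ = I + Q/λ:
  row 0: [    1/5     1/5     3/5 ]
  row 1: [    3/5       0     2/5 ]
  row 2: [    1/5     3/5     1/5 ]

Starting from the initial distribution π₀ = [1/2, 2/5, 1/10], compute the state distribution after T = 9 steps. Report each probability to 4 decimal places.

π = [0.3182, 0.2954, 0.3864]

t=0: π = [0.5000, 0.4000, 0.1000]
t=1: π = [0.3600, 0.1600, 0.4800]
t=2: π = [0.2640, 0.3600, 0.3760]
t=3: π = [0.3440, 0.2784, 0.3776]
t=4: π = [0.3114, 0.2954, 0.3933]
t=5: π = [0.3181, 0.2982, 0.3836]
t=6: π = [0.3193, 0.2938, 0.3869]
t=7: π = [0.3175, 0.2960, 0.3865]
t=8: π = [0.3184, 0.2954, 0.3862]
t=9: π = [0.3182, 0.2954, 0.3864]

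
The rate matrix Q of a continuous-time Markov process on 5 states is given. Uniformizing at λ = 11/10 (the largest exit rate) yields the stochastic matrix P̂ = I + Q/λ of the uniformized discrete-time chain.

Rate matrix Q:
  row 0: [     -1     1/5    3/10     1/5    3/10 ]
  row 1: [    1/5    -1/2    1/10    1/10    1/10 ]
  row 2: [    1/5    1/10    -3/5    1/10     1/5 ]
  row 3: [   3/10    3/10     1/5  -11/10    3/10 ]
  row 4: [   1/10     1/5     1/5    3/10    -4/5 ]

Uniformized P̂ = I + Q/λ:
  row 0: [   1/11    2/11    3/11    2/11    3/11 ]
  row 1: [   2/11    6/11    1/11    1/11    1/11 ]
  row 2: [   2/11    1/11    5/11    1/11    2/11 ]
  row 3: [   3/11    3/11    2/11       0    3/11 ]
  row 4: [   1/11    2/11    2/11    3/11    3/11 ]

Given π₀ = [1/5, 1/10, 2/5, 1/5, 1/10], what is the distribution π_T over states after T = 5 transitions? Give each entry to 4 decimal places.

π = [0.1606, 0.2682, 0.2378, 0.1306, 0.2028]

t=0: π = [0.2000, 0.1000, 0.4000, 0.2000, 0.1000]
t=1: π = [0.1727, 0.2000, 0.3000, 0.1091, 0.2182]
t=2: π = [0.1562, 0.2372, 0.2612, 0.1364, 0.2091]
t=3: π = [0.1610, 0.2567, 0.2457, 0.1307, 0.2059]
t=4: π = [0.1604, 0.2647, 0.2401, 0.1311, 0.2037]
t=5: π = [0.1606, 0.2682, 0.2378, 0.1306, 0.2028]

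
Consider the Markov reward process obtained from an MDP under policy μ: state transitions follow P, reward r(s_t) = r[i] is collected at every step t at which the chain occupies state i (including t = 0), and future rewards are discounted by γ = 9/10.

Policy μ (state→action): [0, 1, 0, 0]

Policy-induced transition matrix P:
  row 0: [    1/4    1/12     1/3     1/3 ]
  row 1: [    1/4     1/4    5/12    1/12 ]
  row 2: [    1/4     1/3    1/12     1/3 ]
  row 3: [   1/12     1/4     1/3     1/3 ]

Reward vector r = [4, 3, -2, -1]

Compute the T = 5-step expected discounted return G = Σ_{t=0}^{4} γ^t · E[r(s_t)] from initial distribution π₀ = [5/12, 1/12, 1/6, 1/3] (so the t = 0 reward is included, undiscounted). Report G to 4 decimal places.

G = 3.1717

t=0: π = [0.4167, 0.0833, 0.1667, 0.3333], E[r] = 1.2500, γ^t·E[r] = 1.250000, running G = 1.250000
t=1: π = [0.1944, 0.1944, 0.2986, 0.3125], E[r] = 0.4514, γ^t·E[r] = 0.406250, running G = 1.656250
t=2: π = [0.1979, 0.2425, 0.2749, 0.2847], E[r] = 0.6846, γ^t·E[r] = 0.554531, running G = 2.210781
t=3: π = [0.2025, 0.2399, 0.2848, 0.2727], E[r] = 0.6876, γ^t·E[r] = 0.501258, running G = 2.712039
t=4: π = [0.2045, 0.2400, 0.2821, 0.2734], E[r] = 0.7005, γ^t·E[r] = 0.459614, running G = 3.171653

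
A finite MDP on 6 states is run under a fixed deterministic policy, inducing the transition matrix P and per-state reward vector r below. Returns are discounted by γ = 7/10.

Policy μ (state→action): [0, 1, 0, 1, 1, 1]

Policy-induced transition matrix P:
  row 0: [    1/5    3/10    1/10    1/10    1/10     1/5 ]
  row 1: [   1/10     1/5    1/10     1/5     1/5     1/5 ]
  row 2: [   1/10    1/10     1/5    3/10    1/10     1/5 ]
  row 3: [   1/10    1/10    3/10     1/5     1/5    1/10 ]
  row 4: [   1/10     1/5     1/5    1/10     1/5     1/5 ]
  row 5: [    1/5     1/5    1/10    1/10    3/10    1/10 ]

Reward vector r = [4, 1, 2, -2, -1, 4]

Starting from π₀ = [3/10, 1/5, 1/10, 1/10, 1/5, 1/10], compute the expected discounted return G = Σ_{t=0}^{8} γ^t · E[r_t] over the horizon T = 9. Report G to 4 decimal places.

G = 4.2935

t=0: π = [0.3000, 0.2000, 0.1000, 0.1000, 0.2000, 0.1000], E[r] = 1.6000, γ^t·E[r] = 1.600000, running G = 1.600000
t=1: π = [0.1400, 0.2100, 0.1500, 0.1500, 0.1700, 0.1800], E[r] = 1.3200, γ^t·E[r] = 0.924000, running G = 2.524000
t=2: π = [0.1320, 0.1840, 0.1620, 0.1660, 0.1890, 0.1670], E[r] = 1.1830, γ^t·E[r] = 0.579670, running G = 3.103670
t=3: π = [0.1299, 0.1804, 0.1683, 0.1674, 0.1873, 0.1667], E[r] = 1.1813, γ^t·E[r] = 0.405186, running G = 3.508856
t=4: π = [0.1297, 0.1794, 0.1690, 0.1684, 0.1869, 0.1666], E[r] = 1.1788, γ^t·E[r] = 0.283023, running G = 3.791879
t=5: π = [0.1296, 0.1792, 0.1693, 0.1686, 0.1868, 0.1665], E[r] = 1.1783, γ^t·E[r] = 0.198034, running G = 3.989913
t=6: π = [0.1296, 0.1792, 0.1693, 0.1686, 0.1868, 0.1665], E[r] = 1.1782, γ^t·E[r] = 0.138615, running G = 4.128527
t=7: π = [0.1296, 0.1792, 0.1693, 0.1686, 0.1868, 0.1665], E[r] = 1.1782, γ^t·E[r] = 0.097028, running G = 4.225555
t=8: π = [0.1296, 0.1792, 0.1693, 0.1686, 0.1868, 0.1665], E[r] = 1.1782, γ^t·E[r] = 0.067919, running G = 4.293475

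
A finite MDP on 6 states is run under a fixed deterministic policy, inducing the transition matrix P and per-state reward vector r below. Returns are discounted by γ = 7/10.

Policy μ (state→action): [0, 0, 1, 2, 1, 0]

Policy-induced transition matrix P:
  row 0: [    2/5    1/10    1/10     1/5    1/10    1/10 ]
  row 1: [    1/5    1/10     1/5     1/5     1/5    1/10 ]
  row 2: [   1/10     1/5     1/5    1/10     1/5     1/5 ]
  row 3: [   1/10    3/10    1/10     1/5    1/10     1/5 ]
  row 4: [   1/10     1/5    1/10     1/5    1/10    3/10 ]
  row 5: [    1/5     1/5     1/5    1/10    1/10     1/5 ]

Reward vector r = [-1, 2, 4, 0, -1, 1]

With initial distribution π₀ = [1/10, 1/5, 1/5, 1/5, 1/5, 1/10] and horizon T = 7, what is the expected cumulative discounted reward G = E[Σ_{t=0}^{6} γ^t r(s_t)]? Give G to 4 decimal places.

t=0: π = [0.1000, 0.2000, 0.2000, 0.2000, 0.2000, 0.1000], E[r] = 1.0000, γ^t·E[r] = 1.000000, running G = 1.000000
t=1: π = [0.1600, 0.1900, 0.1500, 0.1700, 0.1400, 0.1900], E[r] = 0.8700, γ^t·E[r] = 0.609000, running G = 1.609000
t=2: π = [0.1860, 0.1820, 0.1530, 0.1660, 0.1340, 0.1790], E[r] = 0.8350, γ^t·E[r] = 0.409150, running G = 2.018150
t=3: π = [0.1919, 0.1798, 0.1514, 0.1668, 0.1335, 0.1766], E[r] = 0.8164, γ^t·E[r] = 0.280025, running G = 2.298175
t=4: π = [0.1932, 0.1795, 0.1508, 0.1672, 0.1331, 0.1762], E[r] = 0.8120, γ^t·E[r] = 0.194959, running G = 2.493134
t=5: π = [0.1935, 0.1794, 0.1506, 0.1673, 0.1330, 0.1760], E[r] = 0.8110, γ^t·E[r] = 0.136299, running G = 2.629433
t=6: π = [0.1936, 0.1794, 0.1506, 0.1673, 0.1330, 0.1760], E[r] = 0.8107, γ^t·E[r] = 0.095379, running G = 2.724811

G = 2.7248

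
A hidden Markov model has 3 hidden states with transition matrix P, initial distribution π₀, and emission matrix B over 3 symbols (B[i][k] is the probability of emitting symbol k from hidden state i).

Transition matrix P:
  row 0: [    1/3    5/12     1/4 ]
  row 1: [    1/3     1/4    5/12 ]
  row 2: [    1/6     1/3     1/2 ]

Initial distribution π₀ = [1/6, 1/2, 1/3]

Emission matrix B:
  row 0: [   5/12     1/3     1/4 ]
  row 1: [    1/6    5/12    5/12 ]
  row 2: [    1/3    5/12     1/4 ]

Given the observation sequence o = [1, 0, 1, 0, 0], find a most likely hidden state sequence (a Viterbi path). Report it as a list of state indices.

path = [1, 2, 2, 2, 2]

t=0: δ = [5.556e-02, 2.083e-01, 1.389e-01]  (obs o_0=1)
t=1: δ = [2.894e-02, 8.681e-03, 2.894e-02]  ψ = [1, 1, 1]  (obs o_1=0)
t=2: δ = [3.215e-03, 5.023e-03, 6.028e-03]  ψ = [0, 0, 2]  (obs o_2=1)
t=3: δ = [6.977e-04, 3.349e-04, 1.005e-03]  ψ = [1, 2, 2]  (obs o_3=0)
t=4: δ = [9.690e-05, 5.582e-05, 1.674e-04]  ψ = [0, 2, 2]  (obs o_4=0)
backtrack: best end state = 2; path = [1, 2, 2, 2, 2]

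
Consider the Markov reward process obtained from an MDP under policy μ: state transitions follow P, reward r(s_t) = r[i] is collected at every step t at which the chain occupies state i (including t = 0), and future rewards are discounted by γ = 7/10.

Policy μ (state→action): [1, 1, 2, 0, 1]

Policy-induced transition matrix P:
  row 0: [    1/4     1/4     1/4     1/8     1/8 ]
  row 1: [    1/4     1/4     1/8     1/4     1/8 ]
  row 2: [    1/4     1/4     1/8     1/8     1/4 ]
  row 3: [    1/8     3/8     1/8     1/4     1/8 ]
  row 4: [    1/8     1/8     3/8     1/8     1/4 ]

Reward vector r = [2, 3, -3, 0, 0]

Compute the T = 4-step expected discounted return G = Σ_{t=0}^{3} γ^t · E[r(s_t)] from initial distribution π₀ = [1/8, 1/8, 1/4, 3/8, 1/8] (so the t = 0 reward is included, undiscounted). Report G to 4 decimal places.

G = 0.8596

t=0: π = [0.1250, 0.1250, 0.2500, 0.3750, 0.1250], E[r] = -0.1250, γ^t·E[r] = -0.125000, running G = -0.125000
t=1: π = [0.1875, 0.2813, 0.1719, 0.1875, 0.1719], E[r] = 0.7031, γ^t·E[r] = 0.492188, running G = 0.367188
t=2: π = [0.2051, 0.2520, 0.1914, 0.1836, 0.1680], E[r] = 0.5918, γ^t·E[r] = 0.289980, running G = 0.657168
t=3: π = [0.2061, 0.2520, 0.1926, 0.1794, 0.1699], E[r] = 0.5901, γ^t·E[r] = 0.202400, running G = 0.859568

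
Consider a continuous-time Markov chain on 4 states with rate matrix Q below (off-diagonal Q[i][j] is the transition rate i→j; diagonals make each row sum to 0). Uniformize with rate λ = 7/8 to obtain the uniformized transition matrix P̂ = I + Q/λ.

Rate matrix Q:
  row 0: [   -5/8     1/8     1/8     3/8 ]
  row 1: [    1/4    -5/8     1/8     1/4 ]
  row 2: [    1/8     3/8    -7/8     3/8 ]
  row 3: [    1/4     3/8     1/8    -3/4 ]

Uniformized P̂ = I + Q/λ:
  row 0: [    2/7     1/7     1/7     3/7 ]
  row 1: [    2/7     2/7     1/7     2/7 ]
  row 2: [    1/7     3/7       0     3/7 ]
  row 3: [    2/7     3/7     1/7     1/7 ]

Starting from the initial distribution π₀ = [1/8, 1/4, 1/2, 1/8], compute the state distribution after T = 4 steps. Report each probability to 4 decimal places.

π = [0.2680, 0.3088, 0.1252, 0.2980]

t=0: π = [0.1250, 0.2500, 0.5000, 0.1250]
t=1: π = [0.2143, 0.3571, 0.0714, 0.3571]
t=2: π = [0.2755, 0.3163, 0.1327, 0.2755]
t=3: π = [0.2668, 0.3047, 0.1239, 0.3047]
t=4: π = [0.2680, 0.3088, 0.1252, 0.2980]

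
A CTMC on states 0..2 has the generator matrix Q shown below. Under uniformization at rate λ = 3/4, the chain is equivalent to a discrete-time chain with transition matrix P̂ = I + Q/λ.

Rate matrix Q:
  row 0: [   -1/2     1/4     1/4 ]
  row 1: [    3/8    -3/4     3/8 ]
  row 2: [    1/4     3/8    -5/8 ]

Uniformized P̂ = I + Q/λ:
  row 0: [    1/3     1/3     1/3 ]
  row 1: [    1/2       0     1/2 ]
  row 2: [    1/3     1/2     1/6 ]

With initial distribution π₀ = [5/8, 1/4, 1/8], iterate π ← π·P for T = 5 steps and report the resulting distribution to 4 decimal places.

π = [0.3822, 0.2899, 0.3279]

t=0: π = [0.6250, 0.2500, 0.1250]
t=1: π = [0.3750, 0.2708, 0.3542]
t=2: π = [0.3785, 0.3021, 0.3194]
t=3: π = [0.3837, 0.2859, 0.3304]
t=4: π = [0.3810, 0.2931, 0.3259]
t=5: π = [0.3822, 0.2899, 0.3279]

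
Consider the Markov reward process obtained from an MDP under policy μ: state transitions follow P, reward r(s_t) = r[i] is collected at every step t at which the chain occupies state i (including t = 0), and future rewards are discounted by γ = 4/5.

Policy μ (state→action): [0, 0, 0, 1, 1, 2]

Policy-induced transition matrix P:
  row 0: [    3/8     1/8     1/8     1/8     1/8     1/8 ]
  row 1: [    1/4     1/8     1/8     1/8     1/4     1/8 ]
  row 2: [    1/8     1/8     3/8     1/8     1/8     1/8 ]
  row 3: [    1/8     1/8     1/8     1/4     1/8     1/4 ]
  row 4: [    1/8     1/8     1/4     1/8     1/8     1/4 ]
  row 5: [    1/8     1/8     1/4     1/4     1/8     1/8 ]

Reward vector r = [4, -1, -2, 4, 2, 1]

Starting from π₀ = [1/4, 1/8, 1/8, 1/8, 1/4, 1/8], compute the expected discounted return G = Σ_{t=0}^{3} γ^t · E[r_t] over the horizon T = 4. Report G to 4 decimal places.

t=0: π = [0.2500, 0.1250, 0.1250, 0.1250, 0.2500, 0.1250], E[r] = 1.7500, γ^t·E[r] = 1.750000, running G = 1.750000
t=1: π = [0.2031, 0.1250, 0.2031, 0.1563, 0.1406, 0.1719], E[r] = 1.3594, γ^t·E[r] = 1.087500, running G = 2.837500
t=2: π = [0.1914, 0.1250, 0.2148, 0.1660, 0.1406, 0.1621], E[r] = 1.3184, γ^t·E[r] = 0.843750, running G = 3.681250
t=3: π = [0.1885, 0.1250, 0.2166, 0.1660, 0.1406, 0.1633], E[r] = 1.3044, γ^t·E[r] = 0.667875, running G = 4.349125

G = 4.3491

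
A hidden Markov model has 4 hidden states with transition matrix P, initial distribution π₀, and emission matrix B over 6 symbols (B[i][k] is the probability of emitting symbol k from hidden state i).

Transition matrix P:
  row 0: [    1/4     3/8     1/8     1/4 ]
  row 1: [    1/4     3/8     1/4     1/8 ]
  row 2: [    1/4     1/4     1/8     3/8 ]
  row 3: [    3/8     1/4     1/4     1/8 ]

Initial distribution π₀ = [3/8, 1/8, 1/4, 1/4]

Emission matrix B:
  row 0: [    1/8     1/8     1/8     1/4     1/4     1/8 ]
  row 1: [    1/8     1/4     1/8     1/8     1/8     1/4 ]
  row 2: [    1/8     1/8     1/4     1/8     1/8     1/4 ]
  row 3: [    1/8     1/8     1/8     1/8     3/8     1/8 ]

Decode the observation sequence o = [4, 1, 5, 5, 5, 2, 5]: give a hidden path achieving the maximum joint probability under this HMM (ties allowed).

path = [0, 1, 1, 1, 1, 1, 1]

t=0: δ = [9.375e-02, 1.562e-02, 3.125e-02, 9.375e-02]  (obs o_0=4)
t=1: δ = [4.395e-03, 8.789e-03, 2.930e-03, 2.930e-03]  ψ = [3, 0, 3, 0]  (obs o_1=1)
t=2: δ = [2.747e-04, 8.240e-04, 5.493e-04, 1.373e-04]  ψ = [1, 1, 1, 0]  (obs o_2=5)
t=3: δ = [2.575e-05, 7.725e-05, 5.150e-05, 2.575e-05]  ψ = [1, 1, 1, 2]  (obs o_3=5)
t=4: δ = [2.414e-06, 7.242e-06, 4.828e-06, 2.414e-06]  ψ = [1, 1, 1, 2]  (obs o_4=5)
t=5: δ = [2.263e-07, 3.395e-07, 4.526e-07, 2.263e-07]  ψ = [1, 1, 1, 2]  (obs o_5=2)
t=6: δ = [1.414e-08, 3.183e-08, 2.122e-08, 2.122e-08]  ψ = [2, 1, 1, 2]  (obs o_6=5)
backtrack: best end state = 1; path = [0, 1, 1, 1, 1, 1, 1]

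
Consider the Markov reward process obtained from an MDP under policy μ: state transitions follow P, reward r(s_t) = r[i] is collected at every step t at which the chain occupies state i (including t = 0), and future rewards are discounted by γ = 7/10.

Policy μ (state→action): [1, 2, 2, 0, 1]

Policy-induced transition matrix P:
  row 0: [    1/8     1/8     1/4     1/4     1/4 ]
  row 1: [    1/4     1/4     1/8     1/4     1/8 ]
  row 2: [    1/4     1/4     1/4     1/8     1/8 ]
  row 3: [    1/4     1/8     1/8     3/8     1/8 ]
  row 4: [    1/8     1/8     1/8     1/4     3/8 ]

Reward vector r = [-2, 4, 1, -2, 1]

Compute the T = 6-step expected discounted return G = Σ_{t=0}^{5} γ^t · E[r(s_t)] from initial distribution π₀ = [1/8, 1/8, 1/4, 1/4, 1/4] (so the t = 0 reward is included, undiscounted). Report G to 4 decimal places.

G = 0.5110

t=0: π = [0.1250, 0.1250, 0.2500, 0.2500, 0.2500], E[r] = 0.2500, γ^t·E[r] = 0.250000, running G = 0.250000
t=1: π = [0.2031, 0.1719, 0.1719, 0.2500, 0.2031], E[r] = 0.1563, γ^t·E[r] = 0.109375, running G = 0.359375
t=2: π = [0.1992, 0.1680, 0.1719, 0.2598, 0.2012], E[r] = 0.1270, γ^t·E[r] = 0.062207, running G = 0.421582
t=3: π = [0.2000, 0.1675, 0.1714, 0.2610, 0.2002], E[r] = 0.1196, γ^t·E[r] = 0.041033, running G = 0.462615
t=4: π = [0.2000, 0.1674, 0.1714, 0.2612, 0.2000], E[r] = 0.1185, γ^t·E[r] = 0.028459, running G = 0.491074
t=5: π = [0.2000, 0.1673, 0.1714, 0.2612, 0.2000], E[r] = 0.1184, γ^t·E[r] = 0.019896, running G = 0.510970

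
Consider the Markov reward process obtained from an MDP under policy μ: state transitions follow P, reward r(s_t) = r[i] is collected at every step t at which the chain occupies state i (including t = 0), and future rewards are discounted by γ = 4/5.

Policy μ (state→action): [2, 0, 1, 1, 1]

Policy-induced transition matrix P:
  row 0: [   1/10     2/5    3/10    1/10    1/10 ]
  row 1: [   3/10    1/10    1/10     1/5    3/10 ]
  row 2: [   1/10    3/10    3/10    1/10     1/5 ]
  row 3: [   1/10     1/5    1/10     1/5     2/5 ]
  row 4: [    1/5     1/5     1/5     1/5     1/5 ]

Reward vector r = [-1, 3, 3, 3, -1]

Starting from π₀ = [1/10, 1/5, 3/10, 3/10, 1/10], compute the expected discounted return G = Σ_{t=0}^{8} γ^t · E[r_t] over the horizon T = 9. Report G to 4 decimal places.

G = 6.6989

t=0: π = [0.1000, 0.2000, 0.3000, 0.3000, 0.1000], E[r] = 2.2000, γ^t·E[r] = 2.200000, running G = 2.200000
t=1: π = [0.1500, 0.2300, 0.1900, 0.1600, 0.2700], E[r] = 1.3200, γ^t·E[r] = 1.056000, running G = 3.256000
t=2: π = [0.1730, 0.2260, 0.1950, 0.1660, 0.2400], E[r] = 1.3480, γ^t·E[r] = 0.862720, running G = 4.118720
t=3: π = [0.1692, 0.2315, 0.1976, 0.1632, 0.2385], E[r] = 1.3692, γ^t·E[r] = 0.701030, running G = 4.819750
t=4: π = [0.1702, 0.2305, 0.1972, 0.1633, 0.2389], E[r] = 1.3639, γ^t·E[r] = 0.558662, running G = 5.378412
t=5: π = [0.1700, 0.2307, 0.1974, 0.1633, 0.2387], E[r] = 1.3653, γ^t·E[r] = 0.447387, running G = 5.825799
t=6: π = [0.1700, 0.2307, 0.1973, 0.1633, 0.2387], E[r] = 1.3651, γ^t·E[r] = 0.357841, running G = 6.183640
t=7: π = [0.1700, 0.2307, 0.1973, 0.1633, 0.2387], E[r] = 1.3651, γ^t·E[r] = 0.286284, running G = 6.469924
t=8: π = [0.1700, 0.2307, 0.1973, 0.1633, 0.2387], E[r] = 1.3651, γ^t·E[r] = 0.229026, running G = 6.698949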